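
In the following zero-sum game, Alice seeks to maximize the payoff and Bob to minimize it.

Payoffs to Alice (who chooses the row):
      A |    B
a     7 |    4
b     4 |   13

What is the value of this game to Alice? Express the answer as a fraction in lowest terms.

25/4

Row minima are 4 and 4, so Alice's maximin is 4; column maxima are 7 and 13, so Bob's minimax is 7. These differ, so the equilibrium is in mixed strategies.
Let Alice play a with probability p. Bob is indifferent when 7p + 4(1−p) = 4p + 13(1−p), giving p = 3/4.
Let Bob play A with probability q. Alice is indifferent when 7q + 4(1−q) = 4q + 13(1−q), giving q = 3/4.
The value is 7·(3/4) + (4)·(1/4) = 25/4.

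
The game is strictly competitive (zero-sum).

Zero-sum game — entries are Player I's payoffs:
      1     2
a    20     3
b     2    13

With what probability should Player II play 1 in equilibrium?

5/14

Row minima are 3 and 2, so Player I's maximin is 3; column maxima are 20 and 13, so Player II's minimax is 13. These differ, so the equilibrium is in mixed strategies.
Let Player II play 1 with probability q. Player I is indifferent when 20q + 3(1−q) = 2q + 13(1−q), giving q = 5/14.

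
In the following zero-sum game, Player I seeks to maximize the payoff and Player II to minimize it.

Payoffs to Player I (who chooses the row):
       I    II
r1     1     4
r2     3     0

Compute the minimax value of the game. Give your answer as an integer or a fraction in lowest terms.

Row minima are 1 and 0, so Player I's maximin is 1; column maxima are 3 and 4, so Player II's minimax is 3. These differ, so the equilibrium is in mixed strategies.
Let Player I play r1 with probability p. Player II is indifferent when p + 3(1−p) = 4p, giving p = 1/2.
Let Player II play I with probability q. Player I is indifferent when q + 4(1−q) = 3q, giving q = 2/3.
The value is 1·(2/3) + (4)·(1/3) = 2.

2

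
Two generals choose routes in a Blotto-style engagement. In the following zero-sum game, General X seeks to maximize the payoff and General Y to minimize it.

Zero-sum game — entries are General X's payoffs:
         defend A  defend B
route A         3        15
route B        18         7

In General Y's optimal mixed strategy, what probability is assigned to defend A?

Row minima are 3 and 7, so General X's maximin is 7; column maxima are 18 and 15, so General Y's minimax is 15. These differ, so the equilibrium is in mixed strategies.
Let General Y play defend A with probability q. General X is indifferent when 3q + 15(1−q) = 18q + 7(1−q), giving q = 8/23.

8/23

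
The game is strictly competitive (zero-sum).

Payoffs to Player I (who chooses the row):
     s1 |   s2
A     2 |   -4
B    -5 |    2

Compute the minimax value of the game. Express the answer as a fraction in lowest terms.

-16/13

Row minima are -4 and -5, so Player I's maximin is -4; column maxima are 2 and 2, so Player II's minimax is 2. These differ, so the equilibrium is in mixed strategies.
Let Player I play A with probability p. Player II is indifferent when 2p − 5(1−p) = −4p + 2(1−p), giving p = 7/13.
Let Player II play s1 with probability q. Player I is indifferent when 2q − 4(1−q) = −5q + 2(1−q), giving q = 6/13.
The value is 2·(6/13) + (-4)·(7/13) = -16/13.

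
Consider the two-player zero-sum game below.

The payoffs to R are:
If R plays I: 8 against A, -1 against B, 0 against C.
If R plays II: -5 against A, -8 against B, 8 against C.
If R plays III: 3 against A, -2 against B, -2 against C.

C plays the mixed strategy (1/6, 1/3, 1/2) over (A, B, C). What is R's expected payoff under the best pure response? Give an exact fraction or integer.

I: (8)·(1/6) + (-1)·(1/3) + (0)·(1/2) = 1.
II: (-5)·(1/6) + (-8)·(1/3) + (8)·(1/2) = 1/2.
III: (3)·(1/6) + (-2)·(1/3) + (-2)·(1/2) = -7/6.
The best pure response is I with expected payoff 1.

1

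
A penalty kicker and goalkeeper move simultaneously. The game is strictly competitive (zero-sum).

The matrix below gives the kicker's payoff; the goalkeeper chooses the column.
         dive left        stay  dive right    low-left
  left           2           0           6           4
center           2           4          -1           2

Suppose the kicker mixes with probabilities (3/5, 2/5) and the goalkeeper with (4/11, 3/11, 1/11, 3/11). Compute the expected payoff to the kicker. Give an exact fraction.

Against (4/11, 3/11, 1/11, 3/11), each row's expected payoff is left: 26/11; center: 25/11.
Taking the (3/5, 2/5)-weighted average: (3/5)·(26/11) + (2/5)·(25/11) = 128/55.

128/55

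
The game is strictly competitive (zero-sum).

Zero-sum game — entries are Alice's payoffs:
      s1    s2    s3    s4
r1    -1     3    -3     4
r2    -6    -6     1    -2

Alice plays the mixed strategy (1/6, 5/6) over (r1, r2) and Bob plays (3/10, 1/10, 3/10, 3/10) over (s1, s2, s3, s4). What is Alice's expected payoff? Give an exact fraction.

-11/5

Against (3/10, 1/10, 3/10, 3/10), each row's expected payoff is r1: 3/10; r2: -27/10.
Taking the (1/6, 5/6)-weighted average: (1/6)·(3/10) + (5/6)·(-27/10) = -11/5.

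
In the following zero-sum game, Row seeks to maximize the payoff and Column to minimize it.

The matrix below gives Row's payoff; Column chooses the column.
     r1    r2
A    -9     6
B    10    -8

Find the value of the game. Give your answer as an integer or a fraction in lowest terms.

-4/11

Row minima are -9 and -8, so Row's maximin is -8; column maxima are 10 and 6, so Column's minimax is 6. These differ, so the equilibrium is in mixed strategies.
Let Row play A with probability p. Column is indifferent when −9p + 10(1−p) = 6p − 8(1−p), giving p = 6/11.
Let Column play r1 with probability q. Row is indifferent when −9q + 6(1−q) = 10q − 8(1−q), giving q = 14/33.
The value is -9·(14/33) + (6)·(19/33) = -4/11.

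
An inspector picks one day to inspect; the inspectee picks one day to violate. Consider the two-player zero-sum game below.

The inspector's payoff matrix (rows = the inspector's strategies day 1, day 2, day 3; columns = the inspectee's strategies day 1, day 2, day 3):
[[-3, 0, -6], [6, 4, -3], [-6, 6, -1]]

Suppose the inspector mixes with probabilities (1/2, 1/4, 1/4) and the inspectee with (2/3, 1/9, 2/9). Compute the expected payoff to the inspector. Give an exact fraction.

Against (2/3, 1/9, 2/9), each row's expected payoff is day 1: -10/3; day 2: 34/9; day 3: -32/9.
Taking the (1/2, 1/4, 1/4)-weighted average: (1/2)·(-10/3) + (1/4)·(34/9) + (1/4)·(-32/9) = -29/18.

-29/18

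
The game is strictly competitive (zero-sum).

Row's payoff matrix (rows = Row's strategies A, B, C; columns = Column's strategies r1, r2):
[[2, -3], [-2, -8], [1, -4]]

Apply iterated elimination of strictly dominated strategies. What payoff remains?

-3

Row C is strictly dominated by row A (2>1, -3>-4); eliminate C.
Column r1 is strictly dominated by r2 for Column (-3<2, -8<-2); eliminate r1.
Row B is strictly dominated by row A (-3>-8); eliminate B.
Only (A, r2) remains, with payoff -3.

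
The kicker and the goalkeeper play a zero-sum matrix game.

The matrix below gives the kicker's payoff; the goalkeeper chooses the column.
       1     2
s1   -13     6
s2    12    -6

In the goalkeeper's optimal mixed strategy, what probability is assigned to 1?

12/37

Row minima are -13 and -6, so the kicker's maximin is -6; column maxima are 12 and 6, so the goalkeeper's minimax is 6. These differ, so the equilibrium is in mixed strategies.
Let the goalkeeper play 1 with probability q. The kicker is indifferent when −13q + 6(1−q) = 12q − 6(1−q), giving q = 12/37.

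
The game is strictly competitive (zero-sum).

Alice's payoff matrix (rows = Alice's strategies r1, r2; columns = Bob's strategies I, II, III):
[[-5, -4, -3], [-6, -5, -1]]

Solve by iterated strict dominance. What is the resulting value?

-5

Column III is strictly dominated by I for Bob (-5<-3, -6<-1); eliminate III.
Row r2 is strictly dominated by row r1 (-5>-6, -4>-5); eliminate r2.
Column II is strictly dominated by I for Bob (-5<-4); eliminate II.
Only (r1, I) remains, with payoff -5.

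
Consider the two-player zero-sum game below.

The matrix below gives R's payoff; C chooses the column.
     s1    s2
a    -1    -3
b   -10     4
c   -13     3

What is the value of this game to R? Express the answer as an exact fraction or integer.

Row c is strictly dominated by row b, so R never plays it.
The remaining 2×2 game on (a, b) × (s1, s2) has no saddle point. Let R play a with probability p; indifference gives −p − 10(1−p) = −3p + 4(1−p), so p = 7/8.
Similarly C's optimal q on s1 is 7/16, and the value is -1·(7/16) + (-3)·(9/16) = -17/8.

-17/8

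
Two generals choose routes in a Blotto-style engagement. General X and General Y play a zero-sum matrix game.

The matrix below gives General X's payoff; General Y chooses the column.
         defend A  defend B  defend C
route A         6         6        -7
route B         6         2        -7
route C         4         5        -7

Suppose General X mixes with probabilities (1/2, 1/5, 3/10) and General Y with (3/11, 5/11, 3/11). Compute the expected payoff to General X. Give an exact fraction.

Against (3/11, 5/11, 3/11), each row's expected payoff is route A: 27/11; route B: 7/11; route C: 16/11.
Taking the (1/2, 1/5, 3/10)-weighted average: (1/2)·(27/11) + (1/5)·(7/11) + (3/10)·(16/11) = 197/110.

197/110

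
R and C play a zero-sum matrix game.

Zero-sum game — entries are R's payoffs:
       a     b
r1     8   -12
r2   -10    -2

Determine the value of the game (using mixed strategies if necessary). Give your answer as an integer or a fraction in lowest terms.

Row minima are -12 and -10, so R's maximin is -10; column maxima are 8 and -2, so C's minimax is -2. These differ, so the equilibrium is in mixed strategies.
Let R play r1 with probability p. C is indifferent when 8p − 10(1−p) = −12p − 2(1−p), giving p = 2/7.
Let C play a with probability q. R is indifferent when 8q − 12(1−q) = −10q − 2(1−q), giving q = 5/14.
The value is 8·(5/14) + (-12)·(9/14) = -34/7.

-34/7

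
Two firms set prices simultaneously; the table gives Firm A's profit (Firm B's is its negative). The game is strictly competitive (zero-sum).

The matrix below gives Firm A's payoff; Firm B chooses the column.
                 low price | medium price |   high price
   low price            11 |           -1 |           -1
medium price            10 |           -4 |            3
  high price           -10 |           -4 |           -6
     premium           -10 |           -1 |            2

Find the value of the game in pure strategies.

Row minima: -1, -4, -10, -10 → Firm A's maximin is -1.
Column maxima: 11, -1, 3 → Firm B's minimax is -1.
They coincide at (low price, medium price), so the value is -1.

-1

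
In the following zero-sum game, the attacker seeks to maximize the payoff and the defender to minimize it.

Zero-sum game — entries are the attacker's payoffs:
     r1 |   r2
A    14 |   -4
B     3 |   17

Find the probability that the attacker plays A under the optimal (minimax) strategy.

Row minima are -4 and 3, so the attacker's maximin is 3; column maxima are 14 and 17, so the defender's minimax is 14. These differ, so the equilibrium is in mixed strategies.
Let the attacker play A with probability p. The defender is indifferent when 14p + 3(1−p) = −4p + 17(1−p), giving p = 7/16.

7/16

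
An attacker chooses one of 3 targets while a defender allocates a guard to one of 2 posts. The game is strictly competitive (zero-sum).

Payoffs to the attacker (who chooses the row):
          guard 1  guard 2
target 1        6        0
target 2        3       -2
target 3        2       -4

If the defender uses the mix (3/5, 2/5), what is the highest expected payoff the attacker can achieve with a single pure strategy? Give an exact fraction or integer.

18/5

target 1: (6)·(3/5) + (0)·(2/5) = 18/5.
target 2: (3)·(3/5) + (-2)·(2/5) = 1.
target 3: (2)·(3/5) + (-4)·(2/5) = -2/5.
The best pure response is target 1 with expected payoff 18/5.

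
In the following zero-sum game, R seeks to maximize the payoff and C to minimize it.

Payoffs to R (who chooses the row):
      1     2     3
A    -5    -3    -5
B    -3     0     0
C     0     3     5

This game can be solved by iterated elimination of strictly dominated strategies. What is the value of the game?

0

Column 2 is strictly dominated by 1 for C (-5<-3, -3<0, 0<3); eliminate 2.
Row A is strictly dominated by row B (-3>-5, 0>-5); eliminate A.
Column 3 is strictly dominated by 1 for C (-3<0, 0<5); eliminate 3.
Row B is strictly dominated by row C (0>-3); eliminate B.
Only (C, 1) remains, with payoff 0.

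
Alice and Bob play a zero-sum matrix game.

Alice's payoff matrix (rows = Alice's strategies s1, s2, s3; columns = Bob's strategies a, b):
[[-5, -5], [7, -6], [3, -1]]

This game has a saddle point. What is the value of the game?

-1

Row minima: -5, -6, -1 → Alice's maximin is -1.
Column maxima: 7, -1 → Bob's minimax is -1.
They coincide at (s3, b), so the value is -1.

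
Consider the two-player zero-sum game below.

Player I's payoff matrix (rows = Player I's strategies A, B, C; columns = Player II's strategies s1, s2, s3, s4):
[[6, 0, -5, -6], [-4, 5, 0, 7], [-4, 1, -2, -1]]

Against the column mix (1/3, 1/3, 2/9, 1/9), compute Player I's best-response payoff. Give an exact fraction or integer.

A: (6)·(1/3) + (0)·(1/3) + (-5)·(2/9) + (-6)·(1/9) = 2/9.
B: (-4)·(1/3) + (5)·(1/3) + (0)·(2/9) + (7)·(1/9) = 10/9.
C: (-4)·(1/3) + (1)·(1/3) + (-2)·(2/9) + (-1)·(1/9) = -14/9.
The best pure response is B with expected payoff 10/9.

10/9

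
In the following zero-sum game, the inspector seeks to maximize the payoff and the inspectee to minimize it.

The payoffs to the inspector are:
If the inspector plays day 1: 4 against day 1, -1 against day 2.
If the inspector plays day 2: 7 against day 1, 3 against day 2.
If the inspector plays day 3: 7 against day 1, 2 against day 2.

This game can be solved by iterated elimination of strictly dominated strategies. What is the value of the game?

Row day 1 is strictly dominated by row day 2 (7>4, 3>-1); eliminate day 1.
Column day 1 is strictly dominated by day 2 for the inspectee (3<7, 2<7); eliminate day 1.
Row day 3 is strictly dominated by row day 2 (3>2); eliminate day 3.
Only (day 2, day 2) remains, with payoff 3.

3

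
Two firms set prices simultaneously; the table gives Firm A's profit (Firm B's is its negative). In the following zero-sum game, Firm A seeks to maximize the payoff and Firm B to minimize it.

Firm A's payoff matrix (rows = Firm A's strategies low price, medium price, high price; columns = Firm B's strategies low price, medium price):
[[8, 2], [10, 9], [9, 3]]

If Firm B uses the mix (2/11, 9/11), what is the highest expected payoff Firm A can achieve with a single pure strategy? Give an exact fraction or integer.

low price: (8)·(2/11) + (2)·(9/11) = 34/11.
medium price: (10)·(2/11) + (9)·(9/11) = 101/11.
high price: (9)·(2/11) + (3)·(9/11) = 45/11.
The best pure response is medium price with expected payoff 101/11.

101/11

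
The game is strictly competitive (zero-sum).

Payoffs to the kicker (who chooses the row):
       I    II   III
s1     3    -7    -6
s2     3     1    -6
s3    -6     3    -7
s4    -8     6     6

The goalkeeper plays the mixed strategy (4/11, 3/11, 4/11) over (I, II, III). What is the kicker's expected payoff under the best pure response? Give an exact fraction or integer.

s1: (3)·(4/11) + (-7)·(3/11) + (-6)·(4/11) = -3.
s2: (3)·(4/11) + (1)·(3/11) + (-6)·(4/11) = -9/11.
s3: (-6)·(4/11) + (3)·(3/11) + (-7)·(4/11) = -43/11.
s4: (-8)·(4/11) + (6)·(3/11) + (6)·(4/11) = 10/11.
The best pure response is s4 with expected payoff 10/11.

10/11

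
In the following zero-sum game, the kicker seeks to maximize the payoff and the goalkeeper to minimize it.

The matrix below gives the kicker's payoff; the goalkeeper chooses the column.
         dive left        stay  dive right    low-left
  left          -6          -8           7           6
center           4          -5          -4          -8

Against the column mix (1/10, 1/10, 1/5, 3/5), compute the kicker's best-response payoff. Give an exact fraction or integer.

left: (-6)·(1/10) + (-8)·(1/10) + (7)·(1/5) + (6)·(3/5) = 18/5.
center: (4)·(1/10) + (-5)·(1/10) + (-4)·(1/5) + (-8)·(3/5) = -57/10.
The best pure response is left with expected payoff 18/5.

18/5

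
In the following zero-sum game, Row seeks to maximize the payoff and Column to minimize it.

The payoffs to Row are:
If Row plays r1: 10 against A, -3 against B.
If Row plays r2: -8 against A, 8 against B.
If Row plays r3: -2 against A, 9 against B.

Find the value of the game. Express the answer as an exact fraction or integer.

Row r2 is strictly dominated by row r3, so Row never plays it.
The remaining 2×2 game on (r1, r3) × (A, B) has no saddle point. Let Row play r1 with probability p; indifference gives 10p − 2(1−p) = −3p + 9(1−p), so p = 11/24.
Similarly Column's optimal q on A is 1/2, and the value is 10·(1/2) + (-3)·(1/2) = 7/2.

7/2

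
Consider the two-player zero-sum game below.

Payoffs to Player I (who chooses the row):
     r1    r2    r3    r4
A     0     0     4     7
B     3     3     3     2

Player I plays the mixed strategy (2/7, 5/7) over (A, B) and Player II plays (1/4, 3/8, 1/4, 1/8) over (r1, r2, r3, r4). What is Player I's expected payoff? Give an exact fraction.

145/56

Against (1/4, 3/8, 1/4, 1/8), each row's expected payoff is A: 15/8; B: 23/8.
Taking the (2/7, 5/7)-weighted average: (2/7)·(15/8) + (5/7)·(23/8) = 145/56.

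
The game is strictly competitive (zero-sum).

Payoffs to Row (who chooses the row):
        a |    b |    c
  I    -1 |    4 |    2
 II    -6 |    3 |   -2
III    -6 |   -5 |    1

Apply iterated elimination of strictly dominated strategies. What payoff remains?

-1

Row II is strictly dominated by row I (-1>-6, 4>3, 2>-2); eliminate II.
Column b is strictly dominated by a for Column (-1<4, -6<-5); eliminate b.
Column c is strictly dominated by a for Column (-1<2, -6<1); eliminate c.
Row III is strictly dominated by row I (-1>-6); eliminate III.
Only (I, a) remains, with payoff -1.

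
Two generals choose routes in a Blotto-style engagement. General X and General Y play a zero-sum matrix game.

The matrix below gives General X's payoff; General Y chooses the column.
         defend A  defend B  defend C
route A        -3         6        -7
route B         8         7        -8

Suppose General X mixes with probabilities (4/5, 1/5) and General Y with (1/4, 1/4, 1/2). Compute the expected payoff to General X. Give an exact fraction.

-9/4

Against (1/4, 1/4, 1/2), each row's expected payoff is route A: -11/4; route B: -1/4.
Taking the (4/5, 1/5)-weighted average: (4/5)·(-11/4) + (1/5)·(-1/4) = -9/4.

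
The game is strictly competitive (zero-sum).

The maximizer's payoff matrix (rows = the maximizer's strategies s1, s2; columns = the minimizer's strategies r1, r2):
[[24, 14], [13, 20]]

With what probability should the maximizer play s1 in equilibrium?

Row minima are 14 and 13, so the maximizer's maximin is 14; column maxima are 24 and 20, so the minimizer's minimax is 20. These differ, so the equilibrium is in mixed strategies.
Let the maximizer play s1 with probability p. The minimizer is indifferent when 24p + 13(1−p) = 14p + 20(1−p), giving p = 7/17.

7/17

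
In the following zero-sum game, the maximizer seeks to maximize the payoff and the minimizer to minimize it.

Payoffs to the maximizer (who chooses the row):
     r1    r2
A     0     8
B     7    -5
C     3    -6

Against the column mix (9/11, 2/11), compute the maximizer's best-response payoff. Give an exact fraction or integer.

53/11

A: (0)·(9/11) + (8)·(2/11) = 16/11.
B: (7)·(9/11) + (-5)·(2/11) = 53/11.
C: (3)·(9/11) + (-6)·(2/11) = 15/11.
The best pure response is B with expected payoff 53/11.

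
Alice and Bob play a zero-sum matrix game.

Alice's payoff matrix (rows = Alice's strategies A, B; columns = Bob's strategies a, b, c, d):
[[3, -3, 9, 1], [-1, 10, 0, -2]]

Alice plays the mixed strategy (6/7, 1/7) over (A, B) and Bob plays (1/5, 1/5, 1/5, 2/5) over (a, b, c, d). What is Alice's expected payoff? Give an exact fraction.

71/35

Against (1/5, 1/5, 1/5, 2/5), each row's expected payoff is A: 11/5; B: 1.
Taking the (6/7, 1/7)-weighted average: (6/7)·(11/5) + (1/7)·(1) = 71/35.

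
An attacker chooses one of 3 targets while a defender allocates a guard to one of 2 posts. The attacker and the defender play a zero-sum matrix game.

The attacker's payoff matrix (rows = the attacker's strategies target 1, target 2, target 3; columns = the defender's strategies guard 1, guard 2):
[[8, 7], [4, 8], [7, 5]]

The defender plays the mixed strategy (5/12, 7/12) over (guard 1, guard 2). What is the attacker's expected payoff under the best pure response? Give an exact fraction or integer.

89/12

target 1: (8)·(5/12) + (7)·(7/12) = 89/12.
target 2: (4)·(5/12) + (8)·(7/12) = 19/3.
target 3: (7)·(5/12) + (5)·(7/12) = 35/6.
The best pure response is target 1 with expected payoff 89/12.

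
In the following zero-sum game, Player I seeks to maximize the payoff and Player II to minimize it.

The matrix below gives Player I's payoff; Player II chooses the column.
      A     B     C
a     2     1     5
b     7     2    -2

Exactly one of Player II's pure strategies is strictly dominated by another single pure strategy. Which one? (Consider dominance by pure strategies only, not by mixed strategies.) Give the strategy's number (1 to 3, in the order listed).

Player II prefers columns that give Player I less. Compare A with B: 1 < 2, 2 < 7.
So B strictly dominates A for Player II; A is strictly dominated.

1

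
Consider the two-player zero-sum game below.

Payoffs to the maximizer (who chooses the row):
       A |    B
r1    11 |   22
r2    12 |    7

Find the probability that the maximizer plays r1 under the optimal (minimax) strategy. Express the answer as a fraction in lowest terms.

5/16

Row minima are 11 and 7, so the maximizer's maximin is 11; column maxima are 12 and 22, so the minimizer's minimax is 12. These differ, so the equilibrium is in mixed strategies.
Let the maximizer play r1 with probability p. The minimizer is indifferent when 11p + 12(1−p) = 22p + 7(1−p), giving p = 5/16.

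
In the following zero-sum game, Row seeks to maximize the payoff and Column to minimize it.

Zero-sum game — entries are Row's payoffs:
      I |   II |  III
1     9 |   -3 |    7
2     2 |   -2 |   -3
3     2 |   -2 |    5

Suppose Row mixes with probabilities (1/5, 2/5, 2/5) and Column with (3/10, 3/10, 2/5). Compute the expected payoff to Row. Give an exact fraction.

31/25

Against (3/10, 3/10, 2/5), each row's expected payoff is 1: 23/5; 2: -6/5; 3: 2.
Taking the (1/5, 2/5, 2/5)-weighted average: (1/5)·(23/5) + (2/5)·(-6/5) + (2/5)·(2) = 31/25.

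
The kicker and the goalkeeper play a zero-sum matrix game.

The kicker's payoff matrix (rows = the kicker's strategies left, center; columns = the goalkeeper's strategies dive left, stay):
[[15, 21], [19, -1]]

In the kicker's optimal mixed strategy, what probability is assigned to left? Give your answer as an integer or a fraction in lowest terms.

Row minima are 15 and -1, so the kicker's maximin is 15; column maxima are 19 and 21, so the goalkeeper's minimax is 19. These differ, so the equilibrium is in mixed strategies.
Let the kicker play left with probability p. The goalkeeper is indifferent when 15p + 19(1−p) = 21p − (1−p), giving p = 10/13.

10/13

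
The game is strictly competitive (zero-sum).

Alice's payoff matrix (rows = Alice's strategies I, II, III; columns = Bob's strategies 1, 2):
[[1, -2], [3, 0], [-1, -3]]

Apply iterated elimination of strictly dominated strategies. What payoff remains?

Column 1 is strictly dominated by 2 for Bob (-2<1, 0<3, -3<-1); eliminate 1.
Row III is strictly dominated by row I (-2>-3); eliminate III.
Row I is strictly dominated by row II (0>-2); eliminate I.
Only (II, 2) remains, with payoff 0.

0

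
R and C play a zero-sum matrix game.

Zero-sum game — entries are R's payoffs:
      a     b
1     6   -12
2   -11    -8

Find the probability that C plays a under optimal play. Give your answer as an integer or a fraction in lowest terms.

Row minima are -12 and -11, so R's maximin is -11; column maxima are 6 and -8, so C's minimax is -8. These differ, so the equilibrium is in mixed strategies.
Let C play a with probability q. R is indifferent when 6q − 12(1−q) = −11q − 8(1−q), giving q = 4/21.

4/21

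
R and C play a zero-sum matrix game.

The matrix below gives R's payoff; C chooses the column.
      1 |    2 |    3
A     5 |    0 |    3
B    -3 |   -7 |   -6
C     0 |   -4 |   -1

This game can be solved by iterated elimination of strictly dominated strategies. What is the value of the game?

Column 1 is strictly dominated by 2 for C (0<5, -7<-3, -4<0); eliminate 1.
Column 3 is strictly dominated by 2 for C (0<3, -7<-6, -4<-1); eliminate 3.
Row C is strictly dominated by row A (0>-4); eliminate C.
Row B is strictly dominated by row A (0>-7); eliminate B.
Only (A, 2) remains, with payoff 0.

0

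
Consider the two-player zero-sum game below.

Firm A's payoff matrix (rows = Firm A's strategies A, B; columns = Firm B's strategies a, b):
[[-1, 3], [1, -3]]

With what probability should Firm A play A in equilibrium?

1/2

Row minima are -1 and -3, so Firm A's maximin is -1; column maxima are 1 and 3, so Firm B's minimax is 1. These differ, so the equilibrium is in mixed strategies.
Let Firm A play A with probability p. Firm B is indifferent when −p + (1−p) = 3p − 3(1−p), giving p = 1/2.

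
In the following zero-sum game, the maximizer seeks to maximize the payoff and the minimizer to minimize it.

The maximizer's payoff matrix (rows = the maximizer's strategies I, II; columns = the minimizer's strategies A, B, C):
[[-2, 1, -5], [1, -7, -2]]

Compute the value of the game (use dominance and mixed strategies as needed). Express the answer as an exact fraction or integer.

Column A is strictly dominated by C for the minimizer (it gives the maximizer more in every row).
The remaining 2×2 game on (I, II) × (B, C) has no saddle point. Let the maximizer play I with probability p; indifference gives p − 7(1−p) = −5p − 2(1−p), so p = 5/11.
Similarly the minimizer's optimal q on B is 3/11, and the value is 1·(3/11) + (-5)·(8/11) = -37/11.

-37/11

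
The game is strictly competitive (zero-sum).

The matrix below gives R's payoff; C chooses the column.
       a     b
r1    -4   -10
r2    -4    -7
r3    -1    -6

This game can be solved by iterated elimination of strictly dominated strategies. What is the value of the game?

-6

Column a is strictly dominated by b for C (-10<-4, -7<-4, -6<-1); eliminate a.
Row r1 is strictly dominated by row r2 (-7>-10); eliminate r1.
Row r2 is strictly dominated by row r3 (-6>-7); eliminate r2.
Only (r3, b) remains, with payoff -6.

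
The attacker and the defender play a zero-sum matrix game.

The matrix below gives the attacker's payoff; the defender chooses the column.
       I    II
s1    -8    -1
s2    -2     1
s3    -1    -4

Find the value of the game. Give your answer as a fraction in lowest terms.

Row s1 is strictly dominated by row s2, so the attacker never plays it.
The remaining 2×2 game on (s2, s3) × (I, II) has no saddle point. Let the attacker play s2 with probability p; indifference gives −2p − (1−p) = p − 4(1−p), so p = 1/2.
Similarly the defender's optimal q on I is 5/6, and the value is -2·(5/6) + (1)·(1/6) = -3/2.

-3/2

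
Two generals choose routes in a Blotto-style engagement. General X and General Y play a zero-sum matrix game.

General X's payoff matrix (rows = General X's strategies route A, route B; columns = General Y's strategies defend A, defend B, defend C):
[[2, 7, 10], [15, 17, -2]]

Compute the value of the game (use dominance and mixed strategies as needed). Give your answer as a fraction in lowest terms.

Column defend B is strictly dominated by defend A for General Y (it gives General X more in every row).
The remaining 2×2 game on (route A, route B) × (defend A, defend C) has no saddle point. Let General X play route A with probability p; indifference gives 2p + 15(1−p) = 10p − 2(1−p), so p = 17/25.
Similarly General Y's optimal q on defend A is 12/25, and the value is 2·(12/25) + (10)·(13/25) = 154/25.

154/25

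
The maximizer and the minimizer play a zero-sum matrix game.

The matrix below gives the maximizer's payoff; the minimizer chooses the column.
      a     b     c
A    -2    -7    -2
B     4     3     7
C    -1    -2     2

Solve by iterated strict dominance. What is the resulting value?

Row C is strictly dominated by row B (4>-1, 3>-2, 7>2); eliminate C.
Row A is strictly dominated by row B (4>-2, 3>-7, 7>-2); eliminate A.
Column c is strictly dominated by a for the minimizer (4<7); eliminate c.
Column a is strictly dominated by b for the minimizer (3<4); eliminate a.
Only (B, b) remains, with payoff 3.

3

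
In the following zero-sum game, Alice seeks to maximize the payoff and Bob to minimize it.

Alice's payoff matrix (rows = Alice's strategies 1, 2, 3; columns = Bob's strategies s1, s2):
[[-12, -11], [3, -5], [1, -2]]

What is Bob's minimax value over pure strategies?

-2

The worst case (largest entry) in each column is s1: 3, s2: -2.
The best (smallest) of these is -2.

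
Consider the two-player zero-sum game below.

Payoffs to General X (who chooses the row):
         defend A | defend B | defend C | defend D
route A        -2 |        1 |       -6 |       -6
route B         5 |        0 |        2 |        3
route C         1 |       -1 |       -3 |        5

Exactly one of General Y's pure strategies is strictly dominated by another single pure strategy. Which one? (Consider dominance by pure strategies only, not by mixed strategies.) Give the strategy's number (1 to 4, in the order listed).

General Y prefers columns that give General X less. Compare defend A with defend C: -6 < -2, 2 < 5, -3 < 1.
So defend C strictly dominates defend A for General Y; defend A is strictly dominated.

1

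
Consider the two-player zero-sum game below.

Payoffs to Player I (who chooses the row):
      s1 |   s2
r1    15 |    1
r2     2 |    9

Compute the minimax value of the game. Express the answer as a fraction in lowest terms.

Row minima are 1 and 2, so Player I's maximin is 2; column maxima are 15 and 9, so Player II's minimax is 9. These differ, so the equilibrium is in mixed strategies.
Let Player I play r1 with probability p. Player II is indifferent when 15p + 2(1−p) = p + 9(1−p), giving p = 1/3.
Let Player II play s1 with probability q. Player I is indifferent when 15q + (1−q) = 2q + 9(1−q), giving q = 8/21.
The value is 15·(8/21) + (1)·(13/21) = 19/3.

19/3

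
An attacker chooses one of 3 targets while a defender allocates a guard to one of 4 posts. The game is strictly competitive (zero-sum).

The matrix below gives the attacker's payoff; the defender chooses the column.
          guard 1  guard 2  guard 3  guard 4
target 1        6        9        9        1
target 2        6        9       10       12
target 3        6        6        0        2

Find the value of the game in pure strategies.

Row minima: 1, 6, 0 → the attacker's maximin is 6.
Column maxima: 6, 9, 10, 12 → the defender's minimax is 6.
They coincide at (target 2, guard 1), so the value is 6.

6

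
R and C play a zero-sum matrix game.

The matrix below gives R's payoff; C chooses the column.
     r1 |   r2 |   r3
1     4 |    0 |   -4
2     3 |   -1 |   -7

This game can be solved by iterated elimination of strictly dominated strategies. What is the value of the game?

-4

Row 2 is strictly dominated by row 1 (4>3, 0>-1, -4>-7); eliminate 2.
Column r2 is strictly dominated by r3 for C (-4<0); eliminate r2.
Column r1 is strictly dominated by r3 for C (-4<4); eliminate r1.
Only (1, r3) remains, with payoff -4.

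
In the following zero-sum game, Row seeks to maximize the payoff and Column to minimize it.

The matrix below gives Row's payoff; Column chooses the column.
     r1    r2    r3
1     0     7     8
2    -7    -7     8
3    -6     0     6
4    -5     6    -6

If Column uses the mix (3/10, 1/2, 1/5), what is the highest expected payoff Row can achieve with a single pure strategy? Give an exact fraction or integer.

51/10

1: (0)·(3/10) + (7)·(1/2) + (8)·(1/5) = 51/10.
2: (-7)·(3/10) + (-7)·(1/2) + (8)·(1/5) = -4.
3: (-6)·(3/10) + (0)·(1/2) + (6)·(1/5) = -3/5.
4: (-5)·(3/10) + (6)·(1/2) + (-6)·(1/5) = 3/10.
The best pure response is 1 with expected payoff 51/10.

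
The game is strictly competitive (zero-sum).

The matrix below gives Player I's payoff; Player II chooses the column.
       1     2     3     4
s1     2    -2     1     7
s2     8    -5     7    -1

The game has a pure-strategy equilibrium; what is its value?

Row minima: -2, -5 → Player I's maximin is -2.
Column maxima: 8, -2, 7, 7 → Player II's minimax is -2.
They coincide at (s1, 2), so the value is -2.

-2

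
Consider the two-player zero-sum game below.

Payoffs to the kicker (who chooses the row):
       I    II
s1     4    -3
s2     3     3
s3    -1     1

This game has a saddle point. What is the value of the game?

3

Row minima: -3, 3, -1 → the kicker's maximin is 3.
Column maxima: 4, 3 → the goalkeeper's minimax is 3.
They coincide at (s2, II), so the value is 3.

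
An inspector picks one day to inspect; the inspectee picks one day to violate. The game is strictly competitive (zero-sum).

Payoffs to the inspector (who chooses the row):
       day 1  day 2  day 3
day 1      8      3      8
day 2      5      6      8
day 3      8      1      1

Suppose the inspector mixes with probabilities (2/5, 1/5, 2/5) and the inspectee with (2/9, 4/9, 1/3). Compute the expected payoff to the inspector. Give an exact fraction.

Against (2/9, 4/9, 1/3), each row's expected payoff is day 1: 52/9; day 2: 58/9; day 3: 23/9.
Taking the (2/5, 1/5, 2/5)-weighted average: (2/5)·(52/9) + (1/5)·(58/9) + (2/5)·(23/9) = 208/45.

208/45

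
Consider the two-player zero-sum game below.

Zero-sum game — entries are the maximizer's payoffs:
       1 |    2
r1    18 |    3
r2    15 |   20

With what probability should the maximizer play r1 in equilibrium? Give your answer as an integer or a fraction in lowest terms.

1/4

Row minima are 3 and 15, so the maximizer's maximin is 15; column maxima are 18 and 20, so the minimizer's minimax is 18. These differ, so the equilibrium is in mixed strategies.
Let the maximizer play r1 with probability p. The minimizer is indifferent when 18p + 15(1−p) = 3p + 20(1−p), giving p = 1/4.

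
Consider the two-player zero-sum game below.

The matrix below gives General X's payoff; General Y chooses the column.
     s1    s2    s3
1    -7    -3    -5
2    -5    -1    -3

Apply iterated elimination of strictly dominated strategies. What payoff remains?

Row 1 is strictly dominated by row 2 (-5>-7, -1>-3, -3>-5); eliminate 1.
Column s2 is strictly dominated by s1 for General Y (-5<-1); eliminate s2.
Column s3 is strictly dominated by s1 for General Y (-5<-3); eliminate s3.
Only (2, s1) remains, with payoff -5.

-5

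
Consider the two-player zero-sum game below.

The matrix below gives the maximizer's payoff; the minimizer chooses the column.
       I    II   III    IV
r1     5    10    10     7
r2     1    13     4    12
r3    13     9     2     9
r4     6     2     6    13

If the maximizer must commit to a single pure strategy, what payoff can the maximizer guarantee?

5

The worst-case payoff for each row is r1: 5, r2: 1, r3: 2, r4: 2.
The best of these is 5.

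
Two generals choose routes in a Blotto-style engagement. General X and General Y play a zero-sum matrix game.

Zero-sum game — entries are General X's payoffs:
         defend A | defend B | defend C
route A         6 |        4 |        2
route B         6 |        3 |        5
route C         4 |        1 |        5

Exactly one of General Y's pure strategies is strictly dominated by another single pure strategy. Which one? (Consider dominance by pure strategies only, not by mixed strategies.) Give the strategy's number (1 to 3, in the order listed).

General Y prefers columns that give General X less. Compare defend A with defend B: 4 < 6, 3 < 6, 1 < 4.
So defend B strictly dominates defend A for General Y; defend A is strictly dominated.

1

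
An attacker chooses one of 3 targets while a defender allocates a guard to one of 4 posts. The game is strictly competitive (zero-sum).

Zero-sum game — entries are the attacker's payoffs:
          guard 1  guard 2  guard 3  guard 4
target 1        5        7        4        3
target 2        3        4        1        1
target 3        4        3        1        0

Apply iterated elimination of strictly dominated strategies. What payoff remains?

3

Column guard 1 is strictly dominated by guard 3 for the defender (4<5, 1<3, 1<4); eliminate guard 1.
Row target 3 is strictly dominated by row target 1 (7>3, 4>1, 3>0); eliminate target 3.
Row target 2 is strictly dominated by row target 1 (7>4, 4>1, 3>1); eliminate target 2.
Column guard 2 is strictly dominated by guard 3 for the defender (4<7); eliminate guard 2.
Column guard 3 is strictly dominated by guard 4 for the defender (3<4); eliminate guard 3.
Only (target 1, guard 4) remains, with payoff 3.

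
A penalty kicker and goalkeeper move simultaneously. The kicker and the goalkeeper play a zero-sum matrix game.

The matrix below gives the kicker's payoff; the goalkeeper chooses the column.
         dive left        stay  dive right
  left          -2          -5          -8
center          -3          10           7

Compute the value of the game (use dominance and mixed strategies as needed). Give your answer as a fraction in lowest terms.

-19/8

Column stay is strictly dominated by dive right for the goalkeeper (it gives the kicker more in every row).
The remaining 2×2 game on (left, center) × (dive left, dive right) has no saddle point. Let the kicker play left with probability p; indifference gives −2p − 3(1−p) = −8p + 7(1−p), so p = 5/8.
Similarly the goalkeeper's optimal q on dive left is 15/16, and the value is -2·(15/16) + (-8)·(1/16) = -19/8.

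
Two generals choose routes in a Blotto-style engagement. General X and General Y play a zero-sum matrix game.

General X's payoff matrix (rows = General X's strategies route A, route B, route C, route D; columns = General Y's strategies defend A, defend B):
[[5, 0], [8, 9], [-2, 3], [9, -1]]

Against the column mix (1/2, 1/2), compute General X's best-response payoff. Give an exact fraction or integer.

17/2

route A: (5)·(1/2) + (0)·(1/2) = 5/2.
route B: (8)·(1/2) + (9)·(1/2) = 17/2.
route C: (-2)·(1/2) + (3)·(1/2) = 1/2.
route D: (9)·(1/2) + (-1)·(1/2) = 4.
The best pure response is route B with expected payoff 17/2.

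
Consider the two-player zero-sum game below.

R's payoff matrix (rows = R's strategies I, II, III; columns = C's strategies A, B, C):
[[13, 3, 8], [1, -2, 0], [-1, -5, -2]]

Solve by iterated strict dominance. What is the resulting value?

Row III is strictly dominated by row I (13>-1, 3>-5, 8>-2); eliminate III.
Row II is strictly dominated by row I (13>1, 3>-2, 8>0); eliminate II.
Column C is strictly dominated by B for C (3<8); eliminate C.
Column A is strictly dominated by B for C (3<13); eliminate A.
Only (I, B) remains, with payoff 3.

3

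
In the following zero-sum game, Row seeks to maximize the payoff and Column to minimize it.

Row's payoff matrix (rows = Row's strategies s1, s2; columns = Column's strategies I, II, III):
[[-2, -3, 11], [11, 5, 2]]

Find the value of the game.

Column I is strictly dominated by II for Column (it gives Row more in every row).
The remaining 2×2 game on (s1, s2) × (II, III) has no saddle point. Let Row play s1 with probability p; indifference gives −3p + 5(1−p) = 11p + 2(1−p), so p = 3/17.
Similarly Column's optimal q on II is 9/17, and the value is -3·(9/17) + (11)·(8/17) = 61/17.

61/17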